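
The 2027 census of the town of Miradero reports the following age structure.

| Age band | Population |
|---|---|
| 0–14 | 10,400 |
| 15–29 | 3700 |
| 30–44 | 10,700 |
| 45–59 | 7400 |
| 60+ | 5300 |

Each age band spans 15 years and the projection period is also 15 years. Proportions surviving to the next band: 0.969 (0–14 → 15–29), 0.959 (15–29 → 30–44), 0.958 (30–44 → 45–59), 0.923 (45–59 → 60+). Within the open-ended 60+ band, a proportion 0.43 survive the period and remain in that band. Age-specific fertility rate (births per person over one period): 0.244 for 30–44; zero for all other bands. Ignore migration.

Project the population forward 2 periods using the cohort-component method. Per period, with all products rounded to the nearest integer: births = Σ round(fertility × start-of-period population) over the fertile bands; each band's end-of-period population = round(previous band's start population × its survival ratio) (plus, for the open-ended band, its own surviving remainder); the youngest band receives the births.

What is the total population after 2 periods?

29839

After projecting period 1:
Births: 10700 * 0.244 = 2611
15–29: 10400 * 0.969 = 10078
30–44: 3700 * 0.959 = 3548
45–59: 10700 * 0.958 = 10251
60+: 7400 * 0.923 + 5300 * 0.43 = 6830 + 2279 = 9109
Giving 2611 / 10078 / 3548 / 10251 / 9109.
After projecting period 2:
Births: 3548 * 0.244 = 866
15–29: 2611 * 0.969 = 2530
30–44: 10078 * 0.959 = 9665
45–59: 3548 * 0.958 = 3399
60+: 10251 * 0.923 + 9109 * 0.43 = 9462 + 3917 = 13379
Giving 866 / 2530 / 9665 / 3399 / 13379.
Total after period 2: 866 + 2530 + 9665 + 3399 + 13379 = 29839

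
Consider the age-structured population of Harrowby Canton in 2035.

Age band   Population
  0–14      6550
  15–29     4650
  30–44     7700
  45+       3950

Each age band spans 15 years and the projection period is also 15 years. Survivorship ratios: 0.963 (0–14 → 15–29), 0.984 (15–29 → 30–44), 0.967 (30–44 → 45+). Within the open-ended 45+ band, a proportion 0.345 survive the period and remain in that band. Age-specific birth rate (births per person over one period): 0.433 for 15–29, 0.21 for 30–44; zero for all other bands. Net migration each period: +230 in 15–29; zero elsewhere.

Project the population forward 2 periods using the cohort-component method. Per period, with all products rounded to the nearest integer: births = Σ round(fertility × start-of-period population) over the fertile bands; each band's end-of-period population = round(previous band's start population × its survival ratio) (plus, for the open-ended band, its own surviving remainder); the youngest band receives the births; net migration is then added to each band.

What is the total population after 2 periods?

Let band 1 be 0–14 through band 4 = 45+.
Period 1:
Births: 4650 * 0.433 = 2013 ; 7700 * 0.21 = 1617 — total 3630
Band 2: 6550 * 0.963 = 6308
Band 3: 4650 * 0.984 = 4576
Band 4: 7700 * 0.967 + 3950 * 0.345 = 7446 + 1363 = 8809
Net migration: Band 2 + 230 → 6538
End of period: [3630, 6538, 4576, 8809]
Period 2:
Births: 6538 * 0.433 = 2831 ; 4576 * 0.21 = 961 — total 3792
Band 2: 3630 * 0.963 = 3496
Band 3: 6538 * 0.984 = 6433
Band 4: 4576 * 0.967 + 8809 * 0.345 = 4425 + 3039 = 7464
Net migration: Band 2 + 230 → 3726
End of period: [3792, 3726, 6433, 7464]
Total after period 2: 3792 + 3726 + 6433 + 7464 = 21415

21415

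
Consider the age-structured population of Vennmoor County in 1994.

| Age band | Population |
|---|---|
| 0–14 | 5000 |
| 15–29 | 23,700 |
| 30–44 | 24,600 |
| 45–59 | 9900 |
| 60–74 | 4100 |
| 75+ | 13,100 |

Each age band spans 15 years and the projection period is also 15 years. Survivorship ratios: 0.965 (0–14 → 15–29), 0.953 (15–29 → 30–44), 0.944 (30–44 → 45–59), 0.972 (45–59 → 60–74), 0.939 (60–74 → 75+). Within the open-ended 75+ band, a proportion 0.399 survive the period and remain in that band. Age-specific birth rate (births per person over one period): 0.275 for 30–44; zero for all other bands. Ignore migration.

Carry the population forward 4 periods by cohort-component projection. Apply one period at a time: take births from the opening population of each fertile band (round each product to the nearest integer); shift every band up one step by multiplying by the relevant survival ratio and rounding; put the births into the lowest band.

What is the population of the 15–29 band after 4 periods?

1220

(Groups numbered youngest = 1 to oldest = 6.)
After projecting period 1:
Births: 24600 × 0.275 = 6765
Group 2: 5000 × 0.965 = 4825
Group 3: 23700 × 0.953 = 22586
Group 4: 24600 × 0.944 = 23222
Group 5: 9900 × 0.972 = 9623
Group 6: 4100 × 0.939 + 13100 × 0.399 = 3850 + 5227 = 9077
→ [6765, 4825, 22586, 23222, 9623, 9077]
After projecting period 2:
Births: 22586 × 0.275 = 6211
Group 2: 6765 × 0.965 = 6528
Group 3: 4825 × 0.953 = 4598
Group 4: 22586 × 0.944 = 21321
Group 5: 23222 × 0.972 = 22572
Group 6: 9623 × 0.939 + 9077 × 0.399 = 9036 + 3622 = 12658
→ [6211, 6528, 4598, 21321, 22572, 12658]
After projecting period 3:
Births: 4598 × 0.275 = 1264
Group 2: 6211 × 0.965 = 5994
Group 3: 6528 × 0.953 = 6221
Group 4: 4598 × 0.944 = 4341
Group 5: 21321 × 0.972 = 20724
Group 6: 22572 × 0.939 + 12658 × 0.399 = 21195 + 5051 = 26246
→ [1264, 5994, 6221, 4341, 20724, 26246]
After projecting period 4:
Births: 6221 × 0.275 = 1711
Group 2: 1264 × 0.965 = 1220
Group 3: 5994 × 0.953 = 5712
Group 4: 6221 × 0.944 = 5873
Group 5: 4341 × 0.972 = 4219
Group 6: 20724 × 0.939 + 26246 × 0.399 = 19460 + 10472 = 29932
→ [1711, 1220, 5712, 5873, 4219, 29932]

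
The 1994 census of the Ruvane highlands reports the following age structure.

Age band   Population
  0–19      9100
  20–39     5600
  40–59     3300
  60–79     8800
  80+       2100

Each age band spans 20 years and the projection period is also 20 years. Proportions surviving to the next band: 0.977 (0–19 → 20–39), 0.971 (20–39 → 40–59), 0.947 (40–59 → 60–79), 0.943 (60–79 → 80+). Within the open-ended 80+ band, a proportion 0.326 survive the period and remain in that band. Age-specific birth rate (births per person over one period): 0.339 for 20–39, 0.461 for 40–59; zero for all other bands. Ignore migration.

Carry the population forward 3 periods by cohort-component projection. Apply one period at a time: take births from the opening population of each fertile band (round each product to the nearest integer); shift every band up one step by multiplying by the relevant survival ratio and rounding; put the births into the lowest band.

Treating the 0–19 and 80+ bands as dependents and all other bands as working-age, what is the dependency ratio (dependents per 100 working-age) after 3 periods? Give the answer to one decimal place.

70.7

Numbering the bands 1..5 from youngest to oldest:
Period 1.
Births: 5600 × 0.339 = 1898  |  3300 × 0.461 = 1521 → 3419
Band 2: 9100 × 0.977 = 8891
Band 3: 5600 × 0.971 = 5438
Band 4: 3300 × 0.947 = 3125
Band 5: 8800 × 0.943 + 2100 × 0.326 = 8298 + 685 = 8983
Giving 3419 / 8891 / 5438 / 3125 / 8983.
Period 2.
Births: 8891 × 0.339 = 3014  |  5438 × 0.461 = 2507 → 5521
Band 2: 3419 × 0.977 = 3340
Band 3: 8891 × 0.971 = 8633
Band 4: 5438 × 0.947 = 5150
Band 5: 3125 × 0.943 + 8983 × 0.326 = 2947 + 2928 = 5875
Giving 5521 / 3340 / 8633 / 5150 / 5875.
Period 3.
Births: 3340 × 0.339 = 1132  |  8633 × 0.461 = 3980 → 5112
Band 2: 5521 × 0.977 = 5394
Band 3: 3340 × 0.971 = 3243
Band 4: 8633 × 0.947 = 8175
Band 5: 5150 × 0.943 + 5875 × 0.326 = 4856 + 1915 = 6771
Giving 5112 / 5394 / 3243 / 8175 / 6771.
Dependents (band 0–19 + band 80+) = 5112 + 6771 = 11883; working-age = 16812; ratio = 11883/16812 × 100 = 70.7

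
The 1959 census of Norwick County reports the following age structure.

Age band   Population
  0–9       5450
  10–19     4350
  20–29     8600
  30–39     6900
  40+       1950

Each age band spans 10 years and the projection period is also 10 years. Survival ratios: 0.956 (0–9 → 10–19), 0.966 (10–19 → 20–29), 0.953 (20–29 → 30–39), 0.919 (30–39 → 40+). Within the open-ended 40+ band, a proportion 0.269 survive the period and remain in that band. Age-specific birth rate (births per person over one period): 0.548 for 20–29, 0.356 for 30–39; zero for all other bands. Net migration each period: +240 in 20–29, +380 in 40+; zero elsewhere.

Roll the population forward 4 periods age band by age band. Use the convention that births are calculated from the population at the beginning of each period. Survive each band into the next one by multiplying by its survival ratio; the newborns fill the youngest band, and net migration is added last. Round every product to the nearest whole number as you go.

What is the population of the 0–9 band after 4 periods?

Period 1.
Births: 8600 * 0.548 = 4713  |  6900 * 0.356 = 2456 — total 7169
10–19: 5450 * 0.956 = 5210
20–29: 4350 * 0.966 = 4202
30–39: 8600 * 0.953 = 8196
40+: 6900 * 0.919 + 1950 * 0.269 = 6341 + 525 = 6866
Net migration: 20–29 + 240 → 4442; 40+ + 380 → 7246
→ [7169, 5210, 4442, 8196, 7246]
Period 2.
Births: 4442 * 0.548 = 2434  |  8196 * 0.356 = 2918 — total 5352
10–19: 7169 * 0.956 = 6854
20–29: 5210 * 0.966 = 5033
30–39: 4442 * 0.953 = 4233
40+: 8196 * 0.919 + 7246 * 0.269 = 7532 + 1949 = 9481
Net migration: 20–29 + 240 → 5273; 40+ + 380 → 9861
→ [5352, 6854, 5273, 4233, 9861]
Period 3.
Births: 5273 * 0.548 = 2890  |  4233 * 0.356 = 1507 — total 4397
10–19: 5352 * 0.956 = 5117
20–29: 6854 * 0.966 = 6621
30–39: 5273 * 0.953 = 5025
40+: 4233 * 0.919 + 9861 * 0.269 = 3890 + 2653 = 6543
Net migration: 20–29 + 240 → 6861; 40+ + 380 → 6923
→ [4397, 5117, 6861, 5025, 6923]
Period 4.
Births: 6861 * 0.548 = 3760  |  5025 * 0.356 = 1789 — total 5549
10–19: 4397 * 0.956 = 4204
20–29: 5117 * 0.966 = 4943
30–39: 6861 * 0.953 = 6539
40+: 5025 * 0.919 + 6923 * 0.269 = 4618 + 1862 = 6480
Net migration: 20–29 + 240 → 5183; 40+ + 380 → 6860
→ [5549, 4204, 5183, 6539, 6860]

5549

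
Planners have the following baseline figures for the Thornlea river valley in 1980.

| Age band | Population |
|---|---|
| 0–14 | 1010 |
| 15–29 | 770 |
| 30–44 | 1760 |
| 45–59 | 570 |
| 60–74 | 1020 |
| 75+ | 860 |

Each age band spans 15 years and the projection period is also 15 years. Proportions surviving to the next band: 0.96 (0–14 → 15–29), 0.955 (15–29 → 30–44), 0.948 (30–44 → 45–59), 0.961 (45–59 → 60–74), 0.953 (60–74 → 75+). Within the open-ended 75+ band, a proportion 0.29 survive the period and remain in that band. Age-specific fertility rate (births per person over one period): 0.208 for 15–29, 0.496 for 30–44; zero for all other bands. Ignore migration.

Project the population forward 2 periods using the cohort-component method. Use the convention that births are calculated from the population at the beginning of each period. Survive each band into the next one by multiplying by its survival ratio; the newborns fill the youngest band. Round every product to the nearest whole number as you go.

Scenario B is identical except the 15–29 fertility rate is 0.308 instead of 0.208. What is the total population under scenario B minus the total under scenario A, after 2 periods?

171

— Period 1 —
Births: 770 × 0.208 = 160, 1760 × 0.496 = 873 → total 1033
15–29: 1010 × 0.96 = 970
30–44: 770 × 0.955 = 735
45–59: 1760 × 0.948 = 1668
60–74: 570 × 0.961 = 548
75+: 1020 × 0.953 + 860 × 0.29 = 972 + 249 = 1221
End of period: [1033, 970, 735, 1668, 548, 1221]
— Period 2 —
Births: 970 × 0.208 = 202, 735 × 0.496 = 365 → total 567
15–29: 1033 × 0.96 = 992
30–44: 970 × 0.955 = 926
45–59: 735 × 0.948 = 697
60–74: 1668 × 0.961 = 1603
75+: 548 × 0.953 + 1221 × 0.29 = 522 + 354 = 876
End of period: [567, 992, 926, 697, 1603, 876]
Scenario A total after 2 periods: 5661
Scenario B projection —
— Period 1 —
Births: 770 × 0.308 = 237, 1760 × 0.496 = 873 → total 1110
15–29: 1010 × 0.96 = 970
30–44: 770 × 0.955 = 735
45–59: 1760 × 0.948 = 1668
60–74: 570 × 0.961 = 548
75+: 1020 × 0.953 + 860 × 0.29 = 972 + 249 = 1221
End of period: [1110, 970, 735, 1668, 548, 1221]
— Period 2 —
Births: 970 × 0.308 = 299, 735 × 0.496 = 365 → total 664
15–29: 1110 × 0.96 = 1066
30–44: 970 × 0.955 = 926
45–59: 735 × 0.948 = 697
60–74: 1668 × 0.961 = 1603
75+: 548 × 0.953 + 1221 × 0.29 = 522 + 354 = 876
End of period: [664, 1066, 926, 697, 1603, 876]
Scenario B total after 2 periods: 5832
Difference B − A = 5832 − 5661 = 171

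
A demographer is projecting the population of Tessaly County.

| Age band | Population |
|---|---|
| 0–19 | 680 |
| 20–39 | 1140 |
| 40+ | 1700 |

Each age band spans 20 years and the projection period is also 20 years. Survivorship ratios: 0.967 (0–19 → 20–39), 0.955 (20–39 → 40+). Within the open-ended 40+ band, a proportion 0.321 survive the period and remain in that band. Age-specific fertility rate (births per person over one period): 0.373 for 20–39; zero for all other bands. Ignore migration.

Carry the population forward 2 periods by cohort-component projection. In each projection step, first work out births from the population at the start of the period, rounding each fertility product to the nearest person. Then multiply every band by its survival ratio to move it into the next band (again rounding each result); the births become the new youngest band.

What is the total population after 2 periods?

1809

After projecting period 1:
Births: 1140 × 0.373 = 425
20–39: 680 × 0.967 = 658
40+: 1140 × 0.955 + 1700 × 0.321 = 1089 + 546 = 1635
Giving 425 / 658 / 1635.
After projecting period 2:
Births: 658 × 0.373 = 245
20–39: 425 × 0.967 = 411
40+: 658 × 0.955 + 1635 × 0.321 = 628 + 525 = 1153
Giving 245 / 411 / 1153.
Total after period 2: 245 + 411 + 1153 = 1809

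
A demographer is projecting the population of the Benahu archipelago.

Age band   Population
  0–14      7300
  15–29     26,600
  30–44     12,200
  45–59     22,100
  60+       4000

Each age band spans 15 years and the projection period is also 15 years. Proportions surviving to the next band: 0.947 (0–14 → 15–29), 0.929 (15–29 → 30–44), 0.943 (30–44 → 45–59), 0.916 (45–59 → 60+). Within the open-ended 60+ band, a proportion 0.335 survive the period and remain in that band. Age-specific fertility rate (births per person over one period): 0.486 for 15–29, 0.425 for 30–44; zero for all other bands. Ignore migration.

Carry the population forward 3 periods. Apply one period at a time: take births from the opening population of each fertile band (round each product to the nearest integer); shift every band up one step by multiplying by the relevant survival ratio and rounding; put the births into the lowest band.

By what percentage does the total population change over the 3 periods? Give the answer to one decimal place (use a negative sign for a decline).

[period 1]
Births: 26600 * 0.486 = 12928, 12200 * 0.425 = 5185 → 18113
15–29: 7300 * 0.947 = 6913
30–44: 26600 * 0.929 = 24711
45–59: 12200 * 0.943 = 11505
60+: 22100 * 0.916 + 4000 * 0.335 = 20244 + 1340 = 21584
Giving 18113 / 6913 / 24711 / 11505 / 21584.
[period 2]
Births: 6913 * 0.486 = 3360, 24711 * 0.425 = 10502 → 13862
15–29: 18113 * 0.947 = 17153
30–44: 6913 * 0.929 = 6422
45–59: 24711 * 0.943 = 23302
60+: 11505 * 0.916 + 21584 * 0.335 = 10539 + 7231 = 17770
Giving 13862 / 17153 / 6422 / 23302 / 17770.
[period 3]
Births: 17153 * 0.486 = 8336, 6422 * 0.425 = 2729 → 11065
15–29: 13862 * 0.947 = 13127
30–44: 17153 * 0.929 = 15935
45–59: 6422 * 0.943 = 6056
60+: 23302 * 0.916 + 17770 * 0.335 = 21345 + 5953 = 27298
Giving 11065 / 13127 / 15935 / 6056 / 27298.
Total: 72200 → 73481; change = 1281; percentage change = 1.8%

1.8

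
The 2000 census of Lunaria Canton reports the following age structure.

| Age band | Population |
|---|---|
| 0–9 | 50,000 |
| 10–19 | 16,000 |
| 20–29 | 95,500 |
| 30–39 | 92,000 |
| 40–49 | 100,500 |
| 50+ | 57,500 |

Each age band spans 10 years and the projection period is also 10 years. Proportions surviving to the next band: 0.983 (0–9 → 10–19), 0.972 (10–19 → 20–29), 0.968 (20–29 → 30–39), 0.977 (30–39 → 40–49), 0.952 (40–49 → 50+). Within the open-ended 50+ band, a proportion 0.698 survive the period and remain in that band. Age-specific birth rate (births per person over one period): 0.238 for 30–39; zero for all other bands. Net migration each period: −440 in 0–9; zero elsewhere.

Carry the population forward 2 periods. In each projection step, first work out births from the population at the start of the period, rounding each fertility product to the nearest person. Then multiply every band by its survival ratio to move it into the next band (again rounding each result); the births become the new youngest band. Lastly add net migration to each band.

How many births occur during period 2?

22002

Period 1:
Births: 92000 × 0.238 = 21896
10–19: 50000 × 0.983 = 49150
20–29: 16000 × 0.972 = 15552
30–39: 95500 × 0.968 = 92444
40–49: 92000 × 0.977 = 89884
50+: 100500 × 0.952 + 57500 × 0.698 = 95676 + 40135 = 135811
Net migration: 0–9 − 440 → 21456
Giving 21456 / 49150 / 15552 / 92444 / 89884 / 135811.
Period 2:
Births: 92444 × 0.238 = 22002
10–19: 21456 × 0.983 = 21091
20–29: 49150 × 0.972 = 47774
30–39: 15552 × 0.968 = 15054
40–49: 92444 × 0.977 = 90318
50+: 89884 × 0.952 + 135811 × 0.698 = 85570 + 94796 = 180366
Net migration: 0–9 − 440 → 21562
Giving 21562 / 21091 / 47774 / 15054 / 90318 / 180366.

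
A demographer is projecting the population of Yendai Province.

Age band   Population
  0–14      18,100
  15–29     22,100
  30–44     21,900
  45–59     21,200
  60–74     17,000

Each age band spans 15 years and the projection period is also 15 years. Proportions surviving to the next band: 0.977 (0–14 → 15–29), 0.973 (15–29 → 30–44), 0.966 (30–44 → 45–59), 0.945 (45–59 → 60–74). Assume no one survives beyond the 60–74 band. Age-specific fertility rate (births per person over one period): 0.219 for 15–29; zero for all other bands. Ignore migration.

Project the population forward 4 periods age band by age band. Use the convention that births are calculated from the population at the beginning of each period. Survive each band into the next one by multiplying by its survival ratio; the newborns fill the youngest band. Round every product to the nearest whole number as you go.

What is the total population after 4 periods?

25676

Period 1.
Births: 22100 * 0.219 = 4840
15–29: 18100 * 0.977 = 17684
30–44: 22100 * 0.973 = 21503
45–59: 21900 * 0.966 = 21155
60–74: 21200 * 0.945 = 20034
Population now: 0–14=4840, 15–29=17684, 30–44=21503, 45–59=21155, 60–74=20034
Period 2.
Births: 17684 * 0.219 = 3873
15–29: 4840 * 0.977 = 4729
30–44: 17684 * 0.973 = 17207
45–59: 21503 * 0.966 = 20772
60–74: 21155 * 0.945 = 19991
Population now: 0–14=3873, 15–29=4729, 30–44=17207, 45–59=20772, 60–74=19991
Period 3.
Births: 4729 * 0.219 = 1036
15–29: 3873 * 0.977 = 3784
30–44: 4729 * 0.973 = 4601
45–59: 17207 * 0.966 = 16622
60–74: 20772 * 0.945 = 19630
Population now: 0–14=1036, 15–29=3784, 30–44=4601, 45–59=16622, 60–74=19630
Period 4.
Births: 3784 * 0.219 = 829
15–29: 1036 * 0.977 = 1012
30–44: 3784 * 0.973 = 3682
45–59: 4601 * 0.966 = 4445
60–74: 16622 * 0.945 = 15708
Population now: 0–14=829, 15–29=1012, 30–44=3682, 45–59=4445, 60–74=15708
Total after period 4: 829 + 1012 + 3682 + 4445 + 15708 = 25676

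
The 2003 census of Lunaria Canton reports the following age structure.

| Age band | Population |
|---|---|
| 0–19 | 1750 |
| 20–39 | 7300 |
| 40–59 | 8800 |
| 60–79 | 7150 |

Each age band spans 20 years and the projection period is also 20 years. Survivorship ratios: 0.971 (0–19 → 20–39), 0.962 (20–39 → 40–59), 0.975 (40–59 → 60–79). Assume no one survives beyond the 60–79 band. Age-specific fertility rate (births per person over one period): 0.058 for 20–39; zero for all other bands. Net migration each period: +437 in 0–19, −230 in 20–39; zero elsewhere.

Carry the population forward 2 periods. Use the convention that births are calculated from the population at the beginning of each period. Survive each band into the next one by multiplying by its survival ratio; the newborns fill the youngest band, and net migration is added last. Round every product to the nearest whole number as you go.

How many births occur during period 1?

423

Period 1.
Births: 7300 × 0.058 = 423
20–39: 1750 × 0.971 = 1699
40–59: 7300 × 0.962 = 7023
60–79: 8800 × 0.975 = 8580
Net migration: 0–19 + 437 → 860; 20–39 − 230 → 1469
Giving 860 / 1469 / 7023 / 8580.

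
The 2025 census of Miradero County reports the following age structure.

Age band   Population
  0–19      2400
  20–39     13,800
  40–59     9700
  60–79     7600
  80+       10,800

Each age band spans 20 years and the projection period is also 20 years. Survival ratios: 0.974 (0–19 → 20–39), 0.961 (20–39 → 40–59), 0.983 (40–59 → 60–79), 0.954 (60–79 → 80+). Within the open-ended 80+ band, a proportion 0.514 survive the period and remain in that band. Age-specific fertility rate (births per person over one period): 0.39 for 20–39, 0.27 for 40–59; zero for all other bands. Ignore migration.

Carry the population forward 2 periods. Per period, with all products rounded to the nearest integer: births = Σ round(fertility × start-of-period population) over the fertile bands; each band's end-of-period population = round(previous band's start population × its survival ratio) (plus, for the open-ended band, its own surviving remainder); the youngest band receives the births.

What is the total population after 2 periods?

43246

Period 1.
Births: 13800 × 0.39 = 5382  |  9700 × 0.27 = 2619 → 8001
20–39: 2400 × 0.974 = 2338
40–59: 13800 × 0.961 = 13262
60–79: 9700 × 0.983 = 9535
80+: 7600 × 0.954 + 10800 × 0.514 = 7250 + 5551 = 12801
→ [8001, 2338, 13262, 9535, 12801]
Period 2.
Births: 2338 × 0.39 = 912  |  13262 × 0.27 = 3581 → 4493
20–39: 8001 × 0.974 = 7793
40–59: 2338 × 0.961 = 2247
60–79: 13262 × 0.983 = 13037
80+: 9535 × 0.954 + 12801 × 0.514 = 9096 + 6580 = 15676
→ [4493, 7793, 2247, 13037, 15676]
Total after period 2: 4493 + 7793 + 2247 + 13037 + 15676 = 43246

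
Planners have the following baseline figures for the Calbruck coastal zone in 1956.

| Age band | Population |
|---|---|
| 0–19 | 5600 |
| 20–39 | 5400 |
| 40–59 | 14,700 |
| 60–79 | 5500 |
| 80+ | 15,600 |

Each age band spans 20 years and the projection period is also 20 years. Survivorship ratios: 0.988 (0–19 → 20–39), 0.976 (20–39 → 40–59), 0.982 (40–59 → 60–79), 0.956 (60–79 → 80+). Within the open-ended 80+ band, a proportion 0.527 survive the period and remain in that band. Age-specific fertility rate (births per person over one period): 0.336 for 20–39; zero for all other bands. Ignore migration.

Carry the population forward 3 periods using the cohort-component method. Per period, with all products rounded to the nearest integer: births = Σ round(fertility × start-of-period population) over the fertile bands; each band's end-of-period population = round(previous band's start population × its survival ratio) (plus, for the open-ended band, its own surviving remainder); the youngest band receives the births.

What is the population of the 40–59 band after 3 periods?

After projecting period 1:
Births: 5400 × 0.336 = 1814
20–39: 5600 × 0.988 = 5533
40–59: 5400 × 0.976 = 5270
60–79: 14700 × 0.982 = 14435
80+: 5500 × 0.956 + 15600 × 0.527 = 5258 + 8221 = 13479
→ [1814, 5533, 5270, 14435, 13479]
After projecting period 2:
Births: 5533 × 0.336 = 1859
20–39: 1814 × 0.988 = 1792
40–59: 5533 × 0.976 = 5400
60–79: 5270 × 0.982 = 5175
80+: 14435 × 0.956 + 13479 × 0.527 = 13800 + 7103 = 20903
→ [1859, 1792, 5400, 5175, 20903]
After projecting period 3:
Births: 1792 × 0.336 = 602
20–39: 1859 × 0.988 = 1837
40–59: 1792 × 0.976 = 1749
60–79: 5400 × 0.982 = 5303
80+: 5175 × 0.956 + 20903 × 0.527 = 4947 + 11016 = 15963
→ [602, 1837, 1749, 5303, 15963]

1749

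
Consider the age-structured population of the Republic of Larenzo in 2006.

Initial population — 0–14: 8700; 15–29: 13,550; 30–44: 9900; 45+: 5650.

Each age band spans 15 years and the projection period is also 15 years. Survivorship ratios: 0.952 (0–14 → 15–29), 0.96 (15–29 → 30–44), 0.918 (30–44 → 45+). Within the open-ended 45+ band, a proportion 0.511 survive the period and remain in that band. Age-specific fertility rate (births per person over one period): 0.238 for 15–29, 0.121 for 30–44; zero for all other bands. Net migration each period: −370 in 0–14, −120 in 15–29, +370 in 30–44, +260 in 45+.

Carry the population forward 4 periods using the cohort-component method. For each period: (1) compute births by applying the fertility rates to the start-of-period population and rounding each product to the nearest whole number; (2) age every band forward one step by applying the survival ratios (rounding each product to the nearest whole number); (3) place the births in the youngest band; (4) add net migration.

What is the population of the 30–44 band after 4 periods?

Period 1:
Births: 13550 × 0.238 = 3225  |  9900 × 0.121 = 1198 → total 4423
15–29: 8700 × 0.952 = 8282
30–44: 13550 × 0.96 = 13008
45+: 9900 × 0.918 + 5650 × 0.511 = 9088 + 2887 = 11975
Net migration: 0–14 − 370 → 4053; 15–29 − 120 → 8162; 30–44 + 370 → 13378; 45+ + 260 → 12235
→ [4053, 8162, 13378, 12235]
Period 2:
Births: 8162 × 0.238 = 1943  |  13378 × 0.121 = 1619 → total 3562
15–29: 4053 × 0.952 = 3858
30–44: 8162 × 0.96 = 7836
45+: 13378 × 0.918 + 12235 × 0.511 = 12281 + 6252 = 18533
Net migration: 0–14 − 370 → 3192; 15–29 − 120 → 3738; 30–44 + 370 → 8206; 45+ + 260 → 18793
→ [3192, 3738, 8206, 18793]
Period 3:
Births: 3738 × 0.238 = 890  |  8206 × 0.121 = 993 → total 1883
15–29: 3192 × 0.952 = 3039
30–44: 3738 × 0.96 = 3588
45+: 8206 × 0.918 + 18793 × 0.511 = 7533 + 9603 = 17136
Net migration: 0–14 − 370 → 1513; 15–29 − 120 → 2919; 30–44 + 370 → 3958; 45+ + 260 → 17396
→ [1513, 2919, 3958, 17396]
Period 4:
Births: 2919 × 0.238 = 695  |  3958 × 0.121 = 479 → total 1174
15–29: 1513 × 0.952 = 1440
30–44: 2919 × 0.96 = 2802
45+: 3958 × 0.918 + 17396 × 0.511 = 3633 + 8889 = 12522
Net migration: 0–14 − 370 → 804; 15–29 − 120 → 1320; 30–44 + 370 → 3172; 45+ + 260 → 12782
→ [804, 1320, 3172, 12782]

3172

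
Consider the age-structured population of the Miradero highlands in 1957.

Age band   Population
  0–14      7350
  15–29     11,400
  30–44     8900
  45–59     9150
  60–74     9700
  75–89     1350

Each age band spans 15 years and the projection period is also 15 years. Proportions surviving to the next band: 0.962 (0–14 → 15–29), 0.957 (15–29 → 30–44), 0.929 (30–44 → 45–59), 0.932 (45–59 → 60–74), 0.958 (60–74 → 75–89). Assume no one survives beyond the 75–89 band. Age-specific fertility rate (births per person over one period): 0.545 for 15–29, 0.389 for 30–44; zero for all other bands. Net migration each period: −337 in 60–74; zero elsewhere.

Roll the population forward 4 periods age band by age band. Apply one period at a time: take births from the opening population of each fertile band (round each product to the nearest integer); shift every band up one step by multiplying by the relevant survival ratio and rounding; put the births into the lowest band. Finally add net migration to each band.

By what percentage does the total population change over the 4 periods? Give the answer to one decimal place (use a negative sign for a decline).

Let band 1 be 0–14 through band 6 = 75–89.
Period 1:
Births: 11400 × 0.545 = 6213 ; 8900 × 0.389 = 3462 → 9675
Band 2: 7350 × 0.962 = 7071
Band 3: 11400 × 0.957 = 10910
Band 4: 8900 × 0.929 = 8268
Band 5: 9150 × 0.932 = 8528
Band 6: 9700 × 0.958 = 9293
Net migration: Band 5 − 337 → 8191
Giving 9675 / 7071 / 10910 / 8268 / 8191 / 9293.
Period 2:
Births: 7071 × 0.545 = 3854 ; 10910 × 0.389 = 4244 → 8098
Band 2: 9675 × 0.962 = 9307
Band 3: 7071 × 0.957 = 6767
Band 4: 10910 × 0.929 = 10135
Band 5: 8268 × 0.932 = 7706
Band 6: 8191 × 0.958 = 7847
Net migration: Band 5 − 337 → 7369
Giving 8098 / 9307 / 6767 / 10135 / 7369 / 7847.
Period 3:
Births: 9307 × 0.545 = 5072 ; 6767 × 0.389 = 2632 → 7704
Band 2: 8098 × 0.962 = 7790
Band 3: 9307 × 0.957 = 8907
Band 4: 6767 × 0.929 = 6287
Band 5: 10135 × 0.932 = 9446
Band 6: 7369 × 0.958 = 7060
Net migration: Band 5 − 337 → 9109
Giving 7704 / 7790 / 8907 / 6287 / 9109 / 7060.
Period 4:
Births: 7790 × 0.545 = 4246 ; 8907 × 0.389 = 3465 → 7711
Band 2: 7704 × 0.962 = 7411
Band 3: 7790 × 0.957 = 7455
Band 4: 8907 × 0.929 = 8275
Band 5: 6287 × 0.932 = 5859
Band 6: 9109 × 0.958 = 8726
Net migration: Band 5 − 337 → 5522
Giving 7711 / 7411 / 7455 / 8275 / 5522 / 8726.
Total: 47850 → 45100; change = -2750; percentage change = -5.7%

-5.7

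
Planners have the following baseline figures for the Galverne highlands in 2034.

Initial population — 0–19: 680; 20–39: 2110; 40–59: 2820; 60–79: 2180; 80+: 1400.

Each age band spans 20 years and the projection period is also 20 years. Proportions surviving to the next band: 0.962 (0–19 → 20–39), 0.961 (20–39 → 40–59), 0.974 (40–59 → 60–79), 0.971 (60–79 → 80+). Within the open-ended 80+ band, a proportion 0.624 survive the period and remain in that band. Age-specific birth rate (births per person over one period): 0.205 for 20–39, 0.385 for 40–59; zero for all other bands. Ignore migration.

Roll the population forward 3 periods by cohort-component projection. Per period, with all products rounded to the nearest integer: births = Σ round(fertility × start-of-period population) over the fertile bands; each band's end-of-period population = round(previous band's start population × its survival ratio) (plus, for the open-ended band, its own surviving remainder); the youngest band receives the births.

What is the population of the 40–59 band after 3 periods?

1404

Let group 1 be 0–19 through group 5 = 80+.
Period 1.
Births: 2110 * 0.205 = 433  |  2820 * 0.385 = 1086 — total 1519
Group 2: 680 * 0.962 = 654
Group 3: 2110 * 0.961 = 2028
Group 4: 2820 * 0.974 = 2747
Group 5: 2180 * 0.971 + 1400 * 0.624 = 2117 + 874 = 2991
Population now: 0–19=1519, 20–39=654, 40–59=2028, 60–79=2747, 80+=2991
Period 2.
Births: 654 * 0.205 = 134  |  2028 * 0.385 = 781 — total 915
Group 2: 1519 * 0.962 = 1461
Group 3: 654 * 0.961 = 628
Group 4: 2028 * 0.974 = 1975
Group 5: 2747 * 0.971 + 2991 * 0.624 = 2667 + 1866 = 4533
Population now: 0–19=915, 20–39=1461, 40–59=628, 60–79=1975, 80+=4533
Period 3.
Births: 1461 * 0.205 = 300  |  628 * 0.385 = 242 — total 542
Group 2: 915 * 0.962 = 880
Group 3: 1461 * 0.961 = 1404
Group 4: 628 * 0.974 = 612
Group 5: 1975 * 0.971 + 4533 * 0.624 = 1918 + 2829 = 4747
Population now: 0–19=542, 20–39=880, 40–59=1404, 60–79=612, 80+=4747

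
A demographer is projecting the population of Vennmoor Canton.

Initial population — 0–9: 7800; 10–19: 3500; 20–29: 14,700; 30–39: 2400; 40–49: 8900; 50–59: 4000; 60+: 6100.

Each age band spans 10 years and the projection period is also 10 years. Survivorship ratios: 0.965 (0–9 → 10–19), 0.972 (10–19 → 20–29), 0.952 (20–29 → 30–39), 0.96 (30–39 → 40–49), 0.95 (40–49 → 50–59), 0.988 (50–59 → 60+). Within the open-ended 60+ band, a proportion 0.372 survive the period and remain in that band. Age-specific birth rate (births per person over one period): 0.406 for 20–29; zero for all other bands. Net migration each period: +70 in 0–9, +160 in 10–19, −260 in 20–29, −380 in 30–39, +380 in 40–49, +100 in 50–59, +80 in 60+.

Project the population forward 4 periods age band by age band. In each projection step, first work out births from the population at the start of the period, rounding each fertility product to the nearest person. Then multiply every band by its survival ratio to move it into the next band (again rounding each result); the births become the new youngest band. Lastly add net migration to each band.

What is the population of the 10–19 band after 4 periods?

Call the bands 1 to 7, youngest first.
Period 1.
Births: 14700 * 0.406 = 5968
Band 2: 7800 * 0.965 = 7527
Band 3: 3500 * 0.972 = 3402
Band 4: 14700 * 0.952 = 13994
Band 5: 2400 * 0.96 = 2304
Band 6: 8900 * 0.95 = 8455
Band 7: 4000 * 0.988 + 6100 * 0.372 = 3952 + 2269 = 6221
Net migration: Band 1 + 70 → 6038; Band 2 + 160 → 7687; Band 3 − 260 → 3142; Band 4 − 380 → 13614; Band 5 + 380 → 2684; Band 6 + 100 → 8555; Band 7 + 80 → 6301
Population now: 0–9=6038, 10–19=7687, 20–29=3142, 30–39=13614, 40–49=2684, 50–59=8555, 60+=6301
Period 2.
Births: 3142 * 0.406 = 1276
Band 2: 6038 * 0.965 = 5827
Band 3: 7687 * 0.972 = 7472
Band 4: 3142 * 0.952 = 2991
Band 5: 13614 * 0.96 = 13069
Band 6: 2684 * 0.95 = 2550
Band 7: 8555 * 0.988 + 6301 * 0.372 = 8452 + 2344 = 10796
Net migration: Band 1 + 70 → 1346; Band 2 + 160 → 5987; Band 3 − 260 → 7212; Band 4 − 380 → 2611; Band 5 + 380 → 13449; Band 6 + 100 → 2650; Band 7 + 80 → 10876
Population now: 0–9=1346, 10–19=5987, 20–29=7212, 30–39=2611, 40–49=13449, 50–59=2650, 60+=10876
Period 3.
Births: 7212 * 0.406 = 2928
Band 2: 1346 * 0.965 = 1299
Band 3: 5987 * 0.972 = 5819
Band 4: 7212 * 0.952 = 6866
Band 5: 2611 * 0.96 = 2507
Band 6: 13449 * 0.95 = 12777
Band 7: 2650 * 0.988 + 10876 * 0.372 = 2618 + 4046 = 6664
Net migration: Band 1 + 70 → 2998; Band 2 + 160 → 1459; Band 3 − 260 → 5559; Band 4 − 380 → 6486; Band 5 + 380 → 2887; Band 6 + 100 → 12877; Band 7 + 80 → 6744
Population now: 0–9=2998, 10–19=1459, 20–29=5559, 30–39=6486, 40–49=2887, 50–59=12877, 60+=6744
Period 4.
Births: 5559 * 0.406 = 2257
Band 2: 2998 * 0.965 = 2893
Band 3: 1459 * 0.972 = 1418
Band 4: 5559 * 0.952 = 5292
Band 5: 6486 * 0.96 = 6227
Band 6: 2887 * 0.95 = 2743
Band 7: 12877 * 0.988 + 6744 * 0.372 = 12722 + 2509 = 15231
Net migration: Band 1 + 70 → 2327; Band 2 + 160 → 3053; Band 3 − 260 → 1158; Band 4 − 380 → 4912; Band 5 + 380 → 6607; Band 6 + 100 → 2843; Band 7 + 80 → 15311
Population now: 0–9=2327, 10–19=3053, 20–29=1158, 30–39=4912, 40–49=6607, 50–59=2843, 60+=15311

3053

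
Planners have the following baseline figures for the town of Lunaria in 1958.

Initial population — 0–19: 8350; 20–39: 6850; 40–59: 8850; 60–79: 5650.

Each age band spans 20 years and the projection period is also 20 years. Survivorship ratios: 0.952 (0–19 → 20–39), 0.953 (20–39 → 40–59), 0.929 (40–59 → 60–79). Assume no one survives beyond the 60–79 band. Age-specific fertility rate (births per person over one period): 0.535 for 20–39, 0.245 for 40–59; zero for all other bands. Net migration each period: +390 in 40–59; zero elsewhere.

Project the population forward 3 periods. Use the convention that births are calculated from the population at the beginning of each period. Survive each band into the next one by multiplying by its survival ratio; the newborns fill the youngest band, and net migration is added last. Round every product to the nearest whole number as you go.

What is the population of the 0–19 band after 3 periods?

Period 1.
Births: 6850 * 0.535 = 3665  |  8850 * 0.245 = 2168 ⇒ total 5833
20–39: 8350 * 0.952 = 7949
40–59: 6850 * 0.953 = 6528
60–79: 8850 * 0.929 = 8222
Net migration: 40–59 + 390 → 6918
Population now: 0–19=5833, 20–39=7949, 40–59=6918, 60–79=8222
Period 2.
Births: 7949 * 0.535 = 4253  |  6918 * 0.245 = 1695 ⇒ total 5948
20–39: 5833 * 0.952 = 5553
40–59: 7949 * 0.953 = 7575
60–79: 6918 * 0.929 = 6427
Net migration: 40–59 + 390 → 7965
Population now: 0–19=5948, 20–39=5553, 40–59=7965, 60–79=6427
Period 3.
Births: 5553 * 0.535 = 2971  |  7965 * 0.245 = 1951 ⇒ total 4922
20–39: 5948 * 0.952 = 5662
40–59: 5553 * 0.953 = 5292
60–79: 7965 * 0.929 = 7399
Net migration: 40–59 + 390 → 5682
Population now: 0–19=4922, 20–39=5662, 40–59=5682, 60–79=7399

4922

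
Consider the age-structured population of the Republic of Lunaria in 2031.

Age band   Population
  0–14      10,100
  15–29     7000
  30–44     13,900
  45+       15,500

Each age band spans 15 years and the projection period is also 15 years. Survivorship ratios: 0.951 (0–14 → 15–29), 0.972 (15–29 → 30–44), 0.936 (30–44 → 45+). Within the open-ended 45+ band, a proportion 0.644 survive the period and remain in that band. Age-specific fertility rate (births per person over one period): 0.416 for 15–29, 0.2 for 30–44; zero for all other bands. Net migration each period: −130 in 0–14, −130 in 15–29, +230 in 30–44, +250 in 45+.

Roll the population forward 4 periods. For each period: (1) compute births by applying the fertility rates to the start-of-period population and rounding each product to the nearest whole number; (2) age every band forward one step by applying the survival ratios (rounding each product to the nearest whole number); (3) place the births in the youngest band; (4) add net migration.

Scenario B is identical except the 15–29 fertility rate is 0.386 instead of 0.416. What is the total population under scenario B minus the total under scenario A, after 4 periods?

-954

(Groups numbered youngest = 1 to oldest = 4.)
After projecting period 1:
Births: 7000 * 0.416 = 2912 ; 13900 * 0.2 = 2780 ⇒ total 5692
Group 2: 10100 * 0.951 = 9605
Group 3: 7000 * 0.972 = 6804
Group 4: 13900 * 0.936 + 15500 * 0.644 = 13010 + 9982 = 22992
Net migration: Group 1 − 130 → 5562; Group 2 − 130 → 9475; Group 3 + 230 → 7034; Group 4 + 250 → 23242
End of period: [5562, 9475, 7034, 23242]
After projecting period 2:
Births: 9475 * 0.416 = 3942 ; 7034 * 0.2 = 1407 ⇒ total 5349
Group 2: 5562 * 0.951 = 5289
Group 3: 9475 * 0.972 = 9210
Group 4: 7034 * 0.936 + 23242 * 0.644 = 6584 + 14968 = 21552
Net migration: Group 1 − 130 → 5219; Group 2 − 130 → 5159; Group 3 + 230 → 9440; Group 4 + 250 → 21802
End of period: [5219, 5159, 9440, 21802]
After projecting period 3:
Births: 5159 * 0.416 = 2146 ; 9440 * 0.2 = 1888 ⇒ total 4034
Group 2: 5219 * 0.951 = 4963
Group 3: 5159 * 0.972 = 5015
Group 4: 9440 * 0.936 + 21802 * 0.644 = 8836 + 14040 = 22876
Net migration: Group 1 − 130 → 3904; Group 2 − 130 → 4833; Group 3 + 230 → 5245; Group 4 + 250 → 23126
End of period: [3904, 4833, 5245, 23126]
After projecting period 4:
Births: 4833 * 0.416 = 2011 ; 5245 * 0.2 = 1049 ⇒ total 3060
Group 2: 3904 * 0.951 = 3713
Group 3: 4833 * 0.972 = 4698
Group 4: 5245 * 0.936 + 23126 * 0.644 = 4909 + 14893 = 19802
Net migration: Group 1 − 130 → 2930; Group 2 − 130 → 3583; Group 3 + 230 → 4928; Group 4 + 250 → 20052
End of period: [2930, 3583, 4928, 20052]
Scenario A total after 4 periods: 31493
Scenario B projection —
After projecting period 1:
Births: 7000 * 0.386 = 2702 ; 13900 * 0.2 = 2780 ⇒ total 5482
Group 2: 10100 * 0.951 = 9605
Group 3: 7000 * 0.972 = 6804
Group 4: 13900 * 0.936 + 15500 * 0.644 = 13010 + 9982 = 22992
Net migration: Group 1 − 130 → 5352; Group 2 − 130 → 9475; Group 3 + 230 → 7034; Group 4 + 250 → 23242
End of period: [5352, 9475, 7034, 23242]
After projecting period 2:
Births: 9475 * 0.386 = 3657 ; 7034 * 0.2 = 1407 ⇒ total 5064
Group 2: 5352 * 0.951 = 5090
Group 3: 9475 * 0.972 = 9210
Group 4: 7034 * 0.936 + 23242 * 0.644 = 6584 + 14968 = 21552
Net migration: Group 1 − 130 → 4934; Group 2 − 130 → 4960; Group 3 + 230 → 9440; Group 4 + 250 → 21802
End of period: [4934, 4960, 9440, 21802]
After projecting period 3:
Births: 4960 * 0.386 = 1915 ; 9440 * 0.2 = 1888 ⇒ total 3803
Group 2: 4934 * 0.951 = 4692
Group 3: 4960 * 0.972 = 4821
Group 4: 9440 * 0.936 + 21802 * 0.644 = 8836 + 14040 = 22876
Net migration: Group 1 − 130 → 3673; Group 2 − 130 → 4562; Group 3 + 230 → 5051; Group 4 + 250 → 23126
End of period: [3673, 4562, 5051, 23126]
After projecting period 4:
Births: 4562 * 0.386 = 1761 ; 5051 * 0.2 = 1010 ⇒ total 2771
Group 2: 3673 * 0.951 = 3493
Group 3: 4562 * 0.972 = 4434
Group 4: 5051 * 0.936 + 23126 * 0.644 = 4728 + 14893 = 19621
Net migration: Group 1 − 130 → 2641; Group 2 − 130 → 3363; Group 3 + 230 → 4664; Group 4 + 250 → 19871
End of period: [2641, 3363, 4664, 19871]
Scenario B total after 4 periods: 30539
Difference B − A = 30539 − 31493 = -954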